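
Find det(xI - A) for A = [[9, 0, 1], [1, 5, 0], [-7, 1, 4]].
χ_A(x) = (x - 6)^3

xI - A = [[x - 9, 0, -1], [-1, x - 5, 0], [7, -1, x - 4]].

Expanding det(xI - A) along the first row:
det(xI - A) = + (x - 9)·det([[x - 5, 0], [-1, x - 4]]) - (0)·det([[-1, 0], [7, x - 4]]) + (-1)·det([[-1, x - 5], [7, -1]]).

Evaluating gives χ_A(x) = x^3 - 18x^2 + 108x - 216 = (x - 6)^3.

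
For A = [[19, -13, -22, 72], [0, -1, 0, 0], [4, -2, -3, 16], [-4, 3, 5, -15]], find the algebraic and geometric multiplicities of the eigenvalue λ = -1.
The characteristic polynomial is (x - 1)^2(x + 1)^2, so the factor x + 1 appears with exponent 2: the algebraic multiplicity is 2.

rank(A + I) = 3, so the eigenspace has dimension 4 - 3 = 1: the geometric multiplicity is 1.

Since 1 < 2, A is not diagonalizable.

algebraic multiplicity 2, geometric multiplicity 1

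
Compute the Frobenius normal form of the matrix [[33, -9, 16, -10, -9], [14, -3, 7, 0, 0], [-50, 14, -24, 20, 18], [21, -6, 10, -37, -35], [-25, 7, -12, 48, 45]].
R = [[0, -4, 0, 0, 0], [1, 5, 0, 0, 0], [0, 0, 0, 0, 16], [0, 0, 1, 0, -24], [0, 0, 0, 1, 9]]

The invariant factors of A (the non-unit diagonal entries of the Smith normal form of xI - A over ℚ[x]) are (x - 4)(x - 1), (x - 4)^2(x - 1), each dividing the next. The characteristic polynomial is their product, (x - 4)^3(x - 1)^2.

The rational canonical form is the block-diagonal matrix of companion matrices C(f_i):
R = [[0, -4, 0, 0, 0], [1, 5, 0, 0, 0], [0, 0, 0, 0, 16], [0, 0, 1, 0, -24], [0, 0, 0, 1, 9]].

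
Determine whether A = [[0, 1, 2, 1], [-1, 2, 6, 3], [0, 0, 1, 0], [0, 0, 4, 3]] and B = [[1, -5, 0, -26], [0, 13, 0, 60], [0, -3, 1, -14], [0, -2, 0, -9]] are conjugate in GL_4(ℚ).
Yes.

Two matrices over a field are similar if and only if they have the same invariant factors.

Both A and B have characteristic polynomial (x - 3)(x - 1)^3 and minimal polynomial (x - 3)(x - 1)^2. Computing further, both have invariant factors x - 1, (x - 3)(x - 1)^2. Hence A and B are similar.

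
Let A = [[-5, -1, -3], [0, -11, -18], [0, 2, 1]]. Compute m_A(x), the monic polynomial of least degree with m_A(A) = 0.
The characteristic polynomial factors as (x + 5)^3. The minimal polynomial is ∏(x - λ)^{k_λ} where k_λ is the size of the largest Jordan block at λ.

For λ = -5: rank(A + 5I) = 1, and the largest Jordan block has size 2 (the smallest k with rank((A + 5I)^k) = rank((A + 5I)^(k+1))).

So m_A(x) = (x + 5)^2.

m_A(x) = (x + 5)^2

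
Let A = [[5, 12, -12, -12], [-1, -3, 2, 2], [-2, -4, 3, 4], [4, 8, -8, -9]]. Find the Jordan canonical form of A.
J = [[-1, 1, 0, 0], [0, -1, 0, 0], [0, 0, -1, 0], [0, 0, 0, -1]]

The characteristic polynomial is det(xI - A) = (x + 1)^4, so the eigenvalues are -1 (algebraic multiplicity 4).

For λ = -1: rank(A + I) = 1, rank((A + I)^2) = 0. The eigenspace has dimension 4 - 1 = 3, so there are 3 Jordan blocks; the rank sequence gives block sizes [2, 1, 1].

Assembling the blocks gives the Jordan form J above.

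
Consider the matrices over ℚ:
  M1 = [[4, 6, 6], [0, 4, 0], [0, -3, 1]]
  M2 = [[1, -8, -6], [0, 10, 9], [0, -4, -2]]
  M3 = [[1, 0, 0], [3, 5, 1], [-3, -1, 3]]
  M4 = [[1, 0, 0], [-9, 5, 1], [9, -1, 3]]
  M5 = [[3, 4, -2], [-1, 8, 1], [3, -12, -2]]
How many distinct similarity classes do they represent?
Characteristic polynomials: χ_{M1} = (x - 4)^2(x - 1), χ_{M2} = (x - 4)^2(x - 1), χ_{M3} = (x - 4)^2(x - 1), χ_{M4} = (x - 4)^2(x - 1), χ_{M5} = (x - 4)^2(x - 1).

{M1}: invariant factors x - 4, (x - 4)(x - 1).

{M2, M3, M4, M5}: invariant factors (x - 4)^2(x - 1).

Matrices are similar if and only if their invariant-factor lists agree; the partition into similarity classes is {M1}, {M2, M3, M4, M5}.

2 classes: {M1}, {M2, M3, M4, M5}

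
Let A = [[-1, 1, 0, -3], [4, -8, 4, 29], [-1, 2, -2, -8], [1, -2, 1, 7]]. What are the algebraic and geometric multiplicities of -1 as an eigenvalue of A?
algebraic multiplicity 4, geometric multiplicity 2

The characteristic polynomial is (x + 1)^4, so the factor x + 1 appears with exponent 4: the algebraic multiplicity is 4.

rank(A + I) = 2, so the eigenspace has dimension 4 - 2 = 2: the geometric multiplicity is 2.

Since 2 < 4, A is not diagonalizable.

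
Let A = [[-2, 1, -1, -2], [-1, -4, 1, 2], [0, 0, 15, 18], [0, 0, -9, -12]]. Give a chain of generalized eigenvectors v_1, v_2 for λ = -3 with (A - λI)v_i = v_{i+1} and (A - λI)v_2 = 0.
v_1 = [[0, 1, 0, 0]]^T, v_2 = [[1, -1, 0, 0]]^T

We seek v_1 ∈ ker((A + 3I)^2) \ ker(A + 3I), then set v_{i+1} = (A + 3I) v_i.

One such chain is v_1 = [[0, 1, 0, 0]]^T, v_2 = [[1, -1, 0, 0]]^T. Check: (A + 3I) v_2 = [[0, 0, 0, 0]]^T = 0.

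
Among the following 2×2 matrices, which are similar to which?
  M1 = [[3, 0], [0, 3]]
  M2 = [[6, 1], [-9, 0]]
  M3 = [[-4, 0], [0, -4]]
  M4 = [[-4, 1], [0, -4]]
4 classes: {M1}, {M2}, {M3}, {M4}

Characteristic polynomials: χ_{M1} = (x - 3)^2, χ_{M2} = (x - 3)^2, χ_{M3} = (x + 4)^2, χ_{M4} = (x + 4)^2.

{M1}: invariant factors x - 3, x - 3.

{M2}: invariant factors (x - 3)^2.

{M3}: invariant factors x + 4, x + 4.

{M4}: invariant factors (x + 4)^2.

Matrices are similar if and only if their invariant-factor lists agree; the partition into similarity classes is {M1}, {M2}, {M3}, {M4}.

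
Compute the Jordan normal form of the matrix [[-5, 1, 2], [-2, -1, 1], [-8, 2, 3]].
The characteristic polynomial is det(xI - A) = (x + 1)^3, so the eigenvalues are -1 (algebraic multiplicity 3).

For λ = -1: rank(A + I) = 2, rank((A + I)^2) = 1, rank((A + I)^3) = 0. The eigenspace has dimension 3 - 2 = 1, so there is 1 Jordan block; the rank sequence gives block sizes [3].

Assembling the blocks gives the Jordan form J above.

J = [[-1, 1, 0], [0, -1, 1], [0, 0, -1]]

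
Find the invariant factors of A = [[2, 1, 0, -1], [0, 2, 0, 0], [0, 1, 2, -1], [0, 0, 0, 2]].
x - 2, x - 2, (x - 2)^2

The Jordan structure of A has elementary divisors (x - 2)^2, (x - 2), (x - 2). Arranging the block sizes at each eigenvalue in decreasing order and taking row products gives the invariant factors.

Invariant factors (smallest first, each dividing the next): x - 2, x - 2, (x - 2)^2.

Check: the last factor (x - 2)^2 is the minimal polynomial, and the product (x - 2)^4 is the characteristic polynomial.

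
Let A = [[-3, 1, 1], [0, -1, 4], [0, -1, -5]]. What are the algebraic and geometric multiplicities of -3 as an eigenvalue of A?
algebraic multiplicity 3, geometric multiplicity 1

The characteristic polynomial is (x + 3)^3, so the factor x + 3 appears with exponent 3: the algebraic multiplicity is 3.

rank(A + 3I) = 2, so the eigenspace has dimension 3 - 2 = 1: the geometric multiplicity is 1.

Since 1 < 3, A is not diagonalizable.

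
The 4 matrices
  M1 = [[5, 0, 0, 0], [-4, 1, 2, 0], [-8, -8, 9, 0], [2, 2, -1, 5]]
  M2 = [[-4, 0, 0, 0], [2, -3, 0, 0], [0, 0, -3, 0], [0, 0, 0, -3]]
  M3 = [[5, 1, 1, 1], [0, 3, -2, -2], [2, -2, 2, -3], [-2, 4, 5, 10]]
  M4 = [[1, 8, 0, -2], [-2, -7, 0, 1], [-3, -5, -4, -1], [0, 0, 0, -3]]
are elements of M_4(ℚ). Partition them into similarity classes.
Characteristic polynomials: χ_{M1} = (x - 5)^4, χ_{M2} = (x + 3)^3(x + 4), χ_{M3} = (x - 5)^4, χ_{M4} = (x + 3)^3(x + 4).

{M1}: invariant factors x - 5, x - 5, (x - 5)^2.

{M2}: invariant factors x + 3, x + 3, (x + 3)(x + 4).

{M3}: invariant factors (x - 5)^2, (x - 5)^2.

{M4}: invariant factors x + 3, (x + 3)^2(x + 4).

Matrices are similar if and only if their invariant-factor lists agree; the partition into similarity classes is {M1}, {M2}, {M3}, {M4}.

4 classes: {M1}, {M2}, {M3}, {M4}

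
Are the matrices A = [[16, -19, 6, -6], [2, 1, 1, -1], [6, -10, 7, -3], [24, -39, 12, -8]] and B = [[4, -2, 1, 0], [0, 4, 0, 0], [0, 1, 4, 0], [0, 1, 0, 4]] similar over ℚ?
Two matrices over a field are similar if and only if they have the same invariant factors.

Both A and B have characteristic polynomial (x - 4)^4 and minimal polynomial (x - 4)^3. Computing further, both have invariant factors x - 4, (x - 4)^3. Hence A and B are similar.

Yes.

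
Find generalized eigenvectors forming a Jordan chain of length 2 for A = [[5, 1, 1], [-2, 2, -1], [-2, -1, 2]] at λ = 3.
We seek v_1 ∈ ker((A - 3I)^2) \ ker(A - 3I), then set v_{i+1} = (A - 3I) v_i.

One such chain is v_1 = [[-2, 3, 2]]^T, v_2 = [[1, -1, -1]]^T. Check: (A - 3I) v_2 = [[0, 0, 0]]^T = 0.

v_1 = [[-2, 3, 2]]^T, v_2 = [[1, -1, -1]]^T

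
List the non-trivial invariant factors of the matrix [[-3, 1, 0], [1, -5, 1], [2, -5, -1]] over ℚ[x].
(x + 3)^3

The Jordan structure of A has elementary divisors (x + 3)^3. Arranging the block sizes at each eigenvalue in decreasing order and taking row products gives the invariant factors.

Invariant factors (smallest first, each dividing the next): (x + 3)^3.

Check: the last factor (x + 3)^3 is the minimal polynomial, and the product (x + 3)^3 is the characteristic polynomial.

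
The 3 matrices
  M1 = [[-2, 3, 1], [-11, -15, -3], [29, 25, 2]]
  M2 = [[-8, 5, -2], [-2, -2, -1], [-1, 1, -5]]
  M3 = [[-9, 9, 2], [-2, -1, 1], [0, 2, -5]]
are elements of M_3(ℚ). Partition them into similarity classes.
Characteristic polynomials: χ_{M1} = (x + 5)^3, χ_{M2} = (x + 5)^3, χ_{M3} = (x + 5)^3.

{M1, M2, M3}: invariant factors (x + 5)^3.

Matrices are similar if and only if their invariant-factor lists agree; the partition into similarity classes is {M1, M2, M3}.

1 class: {M1, M2, M3}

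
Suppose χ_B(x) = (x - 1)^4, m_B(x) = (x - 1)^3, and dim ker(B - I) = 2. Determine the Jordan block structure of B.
λ = 1: algebraic multiplicity 4 (exponent in χ_B), largest block size 3 (exponent in m_B), 2 blocks (geometric multiplicity). These force block sizes [3, 1].

Jordan blocks: (1, 3), (1, 1)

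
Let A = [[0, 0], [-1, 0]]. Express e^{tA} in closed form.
e^{tA} = [[1, 0], [-t, 1]]

A has Jordan form J = [[0, 1], [0, 0]] with A = PJP^{-1}, so e^{tA} = P e^{tJ} P^{-1}.

For a Jordan block J_k(λ), e^{tJ_k(λ)} = e^{λt} · (I + tN + t^2 N^2/2! + ... + t^{k-1} N^{k-1}/(k-1)!) where N is the nilpotent superdiagonal part.

Assembling the blocks and conjugating back gives the entries of e^{tA} as shown above.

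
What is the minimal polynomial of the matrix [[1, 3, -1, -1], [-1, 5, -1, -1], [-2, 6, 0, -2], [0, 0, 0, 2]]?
The characteristic polynomial factors as (x - 2)^4. The minimal polynomial is ∏(x - λ)^{k_λ} where k_λ is the size of the largest Jordan block at λ.

For λ = 2: rank(A - 2I) = 1, and the largest Jordan block has size 2 (the smallest k with rank((A - 2I)^k) = rank((A - 2I)^(k+1))).

So m_A(x) = (x - 2)^2.

m_A(x) = (x - 2)^2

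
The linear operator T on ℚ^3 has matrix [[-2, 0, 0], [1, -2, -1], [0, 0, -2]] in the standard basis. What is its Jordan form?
The characteristic polynomial is det(xI - A) = (x + 2)^3, so the eigenvalues are -2 (algebraic multiplicity 3).

For λ = -2: rank(A + 2I) = 1, rank((A + 2I)^2) = 0. The eigenspace has dimension 3 - 1 = 2, so there are 2 Jordan blocks; the rank sequence gives block sizes [2, 1].

Assembling the blocks gives the Jordan form J above.

J = [[-2, 1, 0], [0, -2, 0], [0, 0, -2]]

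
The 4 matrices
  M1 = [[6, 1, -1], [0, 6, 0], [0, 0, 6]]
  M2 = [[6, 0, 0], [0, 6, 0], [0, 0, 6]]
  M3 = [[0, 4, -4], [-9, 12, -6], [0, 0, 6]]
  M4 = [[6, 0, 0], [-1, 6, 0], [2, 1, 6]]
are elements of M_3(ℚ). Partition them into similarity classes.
3 classes: {M1, M3}, {M2}, {M4}

Characteristic polynomials: χ_{M1} = (x - 6)^3, χ_{M2} = (x - 6)^3, χ_{M3} = (x - 6)^3, χ_{M4} = (x - 6)^3.

{M1, M3}: invariant factors x - 6, (x - 6)^2.

{M2}: invariant factors x - 6, x - 6, x - 6.

{M4}: invariant factors (x - 6)^3.

Matrices are similar if and only if their invariant-factor lists agree; the partition into similarity classes is {M1, M3}, {M2}, {M4}.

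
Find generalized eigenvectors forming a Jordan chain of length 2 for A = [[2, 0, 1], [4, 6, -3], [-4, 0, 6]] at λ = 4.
v_1 = [[0, 2, 1]]^T, v_2 = [[1, 1, 2]]^T

We seek v_1 ∈ ker((A - 4I)^2) \ ker(A - 4I), then set v_{i+1} = (A - 4I) v_i.

One such chain is v_1 = [[0, 2, 1]]^T, v_2 = [[1, 1, 2]]^T. Check: (A - 4I) v_2 = [[0, 0, 0]]^T = 0.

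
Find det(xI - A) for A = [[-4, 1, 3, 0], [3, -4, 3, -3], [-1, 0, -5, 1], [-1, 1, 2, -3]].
χ_A(x) = (x + 4)^4

xI - A = [[x + 4, -1, -3, 0], [-3, x + 4, -3, 3], [1, 0, x + 5, -1], [1, -1, -2, x + 3]].

Expanding det(xI - A) along the first row:
det(xI - A) = + (x + 4)·det([[x + 4, -3, 3], [0, x + 5, -1], [-1, -2, x + 3]]) - (-1)·det([[-3, -3, 3], [1, x + 5, -1], [1, -2, x + 3]]) + (-3)·det([[-3, x + 4, 3], [1, 0, -1], [1, -1, x + 3]]) - (0)·det([[-3, x + 4, -3], [1, 0, x + 5], [1, -1, -2]]).

Evaluating gives χ_A(x) = x^4 + 16x^3 + 96x^2 + 256x + 256 = (x + 4)^4.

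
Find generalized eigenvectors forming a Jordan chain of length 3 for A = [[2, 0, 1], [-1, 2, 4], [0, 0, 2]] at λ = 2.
v_1 = [[1, 3, 1]]^T, v_2 = [[1, 3, 0]]^T, v_3 = [[0, -1, 0]]^T

We seek v_1 ∈ ker((A - 2I)^3) \ ker((A - 2I)^2), then set v_{i+1} = (A - 2I) v_i.

One such chain is v_1 = [[1, 3, 1]]^T, v_2 = [[1, 3, 0]]^T, v_3 = [[0, -1, 0]]^T. Check: (A - 2I) v_3 = [[0, 0, 0]]^T = 0.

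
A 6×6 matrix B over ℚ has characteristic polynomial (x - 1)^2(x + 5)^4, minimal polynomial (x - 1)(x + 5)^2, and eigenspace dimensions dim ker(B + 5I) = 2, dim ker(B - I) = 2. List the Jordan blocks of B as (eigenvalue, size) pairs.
λ = -5: algebraic multiplicity 4 (exponent in χ_B), largest block size 2 (exponent in m_B), 2 blocks (geometric multiplicity). These force block sizes [2, 2].
λ = 1: algebraic multiplicity 2 (exponent in χ_B), largest block size 1 (exponent in m_B), 2 blocks (geometric multiplicity). These force block sizes [1, 1].

Jordan blocks: (-5, 2), (-5, 2), (1, 1), (1, 1)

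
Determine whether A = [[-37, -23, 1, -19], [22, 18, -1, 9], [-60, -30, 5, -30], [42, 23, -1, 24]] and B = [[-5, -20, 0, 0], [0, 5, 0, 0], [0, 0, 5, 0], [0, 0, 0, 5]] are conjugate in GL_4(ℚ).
No.

Both have characteristic polynomial (x - 5)^3(x + 5), but the minimal polynomial of A is (x - 5)^2(x + 5) while the minimal polynomial of B is (x - 5)(x + 5). The minimal polynomial is a similarity invariant, so A and B are not similar.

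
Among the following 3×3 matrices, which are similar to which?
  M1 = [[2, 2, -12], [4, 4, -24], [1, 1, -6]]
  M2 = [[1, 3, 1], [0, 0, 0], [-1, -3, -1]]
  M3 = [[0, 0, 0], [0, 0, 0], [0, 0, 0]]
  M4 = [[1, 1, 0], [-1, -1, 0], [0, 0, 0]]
2 classes: {M1, M2, M4}, {M3}

Characteristic polynomials: χ_{M1} = x^3, χ_{M2} = x^3, χ_{M3} = x^3, χ_{M4} = x^3.

{M1, M2, M4}: invariant factors x, x^2.

{M3}: invariant factors x, x, x.

Matrices are similar if and only if their invariant-factor lists agree; the partition into similarity classes is {M1, M2, M4}, {M3}.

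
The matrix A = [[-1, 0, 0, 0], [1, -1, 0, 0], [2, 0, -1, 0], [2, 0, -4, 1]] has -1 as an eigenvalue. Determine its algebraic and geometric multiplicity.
The characteristic polynomial is (x - 1)(x + 1)^3, so the factor x + 1 appears with exponent 3: the algebraic multiplicity is 3.

rank(A + I) = 2, so the eigenspace has dimension 4 - 2 = 2: the geometric multiplicity is 2.

Since 2 < 3, A is not diagonalizable.

algebraic multiplicity 3, geometric multiplicity 2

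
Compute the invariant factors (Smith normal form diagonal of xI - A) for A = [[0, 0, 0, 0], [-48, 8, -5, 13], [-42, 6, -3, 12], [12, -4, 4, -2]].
x, x^2(x - 3)

The Jordan structure of A has elementary divisors x^2, x, (x - 3). Arranging the block sizes at each eigenvalue in decreasing order and taking row products gives the invariant factors.

Invariant factors (smallest first, each dividing the next): x, x^2(x - 3).

Check: the last factor x^2(x - 3) is the minimal polynomial, and the product x^3(x - 3) is the characteristic polynomial.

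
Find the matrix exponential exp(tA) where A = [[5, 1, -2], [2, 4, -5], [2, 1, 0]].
e^{tA} = [[(t^2 + 2*t + 1)*e^{3*t}, t*(t + 2)*e^{3*t}/2, t*(-3*t - 4)*e^{3*t}/2], [2*t*(1 - t)*e^{3*t}, (-t^2 + t + 1)*e^{3*t}, t*(3*t - 5)*e^{3*t}], [2*t*e^{3*t}, t*e^{3*t}, (1 - 3*t)*e^{3*t}]]

A has Jordan form J = [[3, 1, 0], [0, 3, 1], [0, 0, 3]] with A = PJP^{-1}, so e^{tA} = P e^{tJ} P^{-1}.

For a Jordan block J_k(λ), e^{tJ_k(λ)} = e^{λt} · (I + tN + t^2 N^2/2! + ... + t^{k-1} N^{k-1}/(k-1)!) where N is the nilpotent superdiagonal part.

Assembling the blocks and conjugating back gives the entries of e^{tA} as shown above.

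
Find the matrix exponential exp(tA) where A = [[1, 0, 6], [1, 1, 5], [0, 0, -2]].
e^{tA} = [[e^{t}, 0, 2*e^{t} - 2*e^{-2*t}], [t*e^{t}, e^{t}, ((2*t + 1)*e^{3*t} - 1)*e^{-2*t}], [0, 0, e^{-2*t}]]

A has Jordan form J = [[-2, 0, 0], [0, 1, 1], [0, 0, 1]] with A = PJP^{-1}, so e^{tA} = P e^{tJ} P^{-1}.

For a Jordan block J_k(λ), e^{tJ_k(λ)} = e^{λt} · (I + tN + t^2 N^2/2! + ... + t^{k-1} N^{k-1}/(k-1)!) where N is the nilpotent superdiagonal part.

Assembling the blocks and conjugating back gives the entries of e^{tA} as shown above.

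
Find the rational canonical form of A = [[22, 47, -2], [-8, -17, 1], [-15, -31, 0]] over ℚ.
R = [[0, 0, -9], [1, 0, -3], [0, 1, 5]]

The invariant factors of A (the non-unit diagonal entries of the Smith normal form of xI - A over ℚ[x]) are (x - 3)^2(x + 1), each dividing the next. The characteristic polynomial is their product, (x - 3)^2(x + 1).

The rational canonical form is the block-diagonal matrix of companion matrices C(f_i):
R = [[0, 0, -9], [1, 0, -3], [0, 1, 5]].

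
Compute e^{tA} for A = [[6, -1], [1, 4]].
A has Jordan form J = [[5, 1], [0, 5]] with A = PJP^{-1}, so e^{tA} = P e^{tJ} P^{-1}.

For a Jordan block J_k(λ), e^{tJ_k(λ)} = e^{λt} · (I + tN + t^2 N^2/2! + ... + t^{k-1} N^{k-1}/(k-1)!) where N is the nilpotent superdiagonal part.

Assembling the blocks and conjugating back gives the entries of e^{tA} as shown above.

e^{tA} = [[(t + 1)*e^{5*t}, -t*e^{5*t}], [t*e^{5*t}, (1 - t)*e^{5*t}]]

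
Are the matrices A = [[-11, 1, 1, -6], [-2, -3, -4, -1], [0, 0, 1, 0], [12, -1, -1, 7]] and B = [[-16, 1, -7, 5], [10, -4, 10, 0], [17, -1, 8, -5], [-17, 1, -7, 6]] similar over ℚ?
Two matrices over a field are similar if and only if they have the same invariant factors.

Both A and B have characteristic polynomial (x - 1)^2(x + 4)^2 and minimal polynomial (x - 1)(x + 4)^2. Computing further, both have invariant factors x - 1, (x - 1)(x + 4)^2. Hence A and B are similar.

Yes.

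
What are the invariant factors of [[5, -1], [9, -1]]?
(x - 2)^2

The Jordan structure of A has elementary divisors (x - 2)^2. Arranging the block sizes at each eigenvalue in decreasing order and taking row products gives the invariant factors.

Invariant factors (smallest first, each dividing the next): (x - 2)^2.

Check: the last factor (x - 2)^2 is the minimal polynomial, and the product (x - 2)^2 is the characteristic polynomial.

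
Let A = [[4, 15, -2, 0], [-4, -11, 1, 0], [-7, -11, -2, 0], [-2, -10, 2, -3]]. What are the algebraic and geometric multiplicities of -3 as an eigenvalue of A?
The characteristic polynomial is (x + 3)^4, so the factor x + 3 appears with exponent 4: the algebraic multiplicity is 4.

rank(A + 3I) = 2, so the eigenspace has dimension 4 - 2 = 2: the geometric multiplicity is 2.

Since 2 < 4, A is not diagonalizable.

algebraic multiplicity 4, geometric multiplicity 2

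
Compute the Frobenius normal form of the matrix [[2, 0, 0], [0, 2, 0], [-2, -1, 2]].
The invariant factors of A (the non-unit diagonal entries of the Smith normal form of xI - A over ℚ[x]) are x - 2, (x - 2)^2, each dividing the next. The characteristic polynomial is their product, (x - 2)^3.

The rational canonical form is the block-diagonal matrix of companion matrices C(f_i):
R = [[2, 0, 0], [0, 0, -4], [0, 1, 4]].

R = [[2, 0, 0], [0, 0, -4], [0, 1, 4]]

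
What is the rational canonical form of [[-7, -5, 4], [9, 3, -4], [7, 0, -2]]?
R = [[0, 0, 8], [1, 0, -4], [0, 1, -6]]

The invariant factors of A (the non-unit diagonal entries of the Smith normal form of xI - A over ℚ[x]) are (x + 2)(x^2 + 4x - 4), each dividing the next. The characteristic polynomial is their product, (x + 2)(x^2 + 4x - 4).

The rational canonical form is the block-diagonal matrix of companion matrices C(f_i):
R = [[0, 0, 8], [1, 0, -4], [0, 1, -6]].

Note the characteristic polynomial does not split into linear factors over ℚ, so A has no Jordan form over ℚ; the rational canonical form exists over any field.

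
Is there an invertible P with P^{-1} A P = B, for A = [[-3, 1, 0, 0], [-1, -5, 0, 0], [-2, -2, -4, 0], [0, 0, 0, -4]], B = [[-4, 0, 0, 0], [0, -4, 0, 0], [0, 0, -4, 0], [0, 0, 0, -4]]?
Both have characteristic polynomial (x + 4)^4, but the minimal polynomial of A is (x + 4)^2 while the minimal polynomial of B is x + 4. The minimal polynomial is a similarity invariant, so A and B are not similar.

No.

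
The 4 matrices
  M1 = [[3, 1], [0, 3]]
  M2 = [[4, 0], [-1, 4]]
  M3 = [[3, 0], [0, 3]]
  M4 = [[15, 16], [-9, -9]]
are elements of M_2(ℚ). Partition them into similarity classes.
3 classes: {M1, M4}, {M2}, {M3}

Characteristic polynomials: χ_{M1} = (x - 3)^2, χ_{M2} = (x - 4)^2, χ_{M3} = (x - 3)^2, χ_{M4} = (x - 3)^2.

{M1, M4}: invariant factors (x - 3)^2.

{M2}: invariant factors (x - 4)^2.

{M3}: invariant factors x - 3, x - 3.

Matrices are similar if and only if their invariant-factor lists agree; the partition into similarity classes is {M1, M4}, {M2}, {M3}.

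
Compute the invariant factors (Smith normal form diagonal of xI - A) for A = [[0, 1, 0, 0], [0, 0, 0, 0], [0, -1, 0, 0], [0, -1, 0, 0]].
x, x, x^2

The Jordan structure of A has elementary divisors x^2, x, x. Arranging the block sizes at each eigenvalue in decreasing order and taking row products gives the invariant factors.

Invariant factors (smallest first, each dividing the next): x, x, x^2.

Check: the last factor x^2 is the minimal polynomial, and the product x^4 is the characteristic polynomial.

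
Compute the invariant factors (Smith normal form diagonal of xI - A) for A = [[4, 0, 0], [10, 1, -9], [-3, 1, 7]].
The Jordan structure of A has elementary divisors (x - 4)^3. Arranging the block sizes at each eigenvalue in decreasing order and taking row products gives the invariant factors.

Invariant factors (smallest first, each dividing the next): (x - 4)^3.

Check: the last factor (x - 4)^3 is the minimal polynomial, and the product (x - 4)^3 is the characteristic polynomial.

(x - 4)^3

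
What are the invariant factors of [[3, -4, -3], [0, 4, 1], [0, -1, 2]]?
(x - 3)^3

The Jordan structure of A has elementary divisors (x - 3)^3. Arranging the block sizes at each eigenvalue in decreasing order and taking row products gives the invariant factors.

Invariant factors (smallest first, each dividing the next): (x - 3)^3.

Check: the last factor (x - 3)^3 is the minimal polynomial, and the product (x - 3)^3 is the characteristic polynomial.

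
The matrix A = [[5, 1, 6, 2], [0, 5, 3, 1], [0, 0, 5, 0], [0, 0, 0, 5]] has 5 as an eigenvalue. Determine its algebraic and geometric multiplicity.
The characteristic polynomial is (x - 5)^4, so the factor x - 5 appears with exponent 4: the algebraic multiplicity is 4.

rank(A - 5I) = 2, so the eigenspace has dimension 4 - 2 = 2: the geometric multiplicity is 2.

Since 2 < 4, A is not diagonalizable.

algebraic multiplicity 4, geometric multiplicity 2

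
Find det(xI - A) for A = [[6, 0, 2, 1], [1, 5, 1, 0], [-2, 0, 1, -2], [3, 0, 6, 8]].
χ_A(x) = (x - 5)^4

xI - A = [[x - 6, 0, -2, -1], [-1, x - 5, -1, 0], [2, 0, x - 1, 2], [-3, 0, -6, x - 8]].

Expanding det(xI - A) along the first row:
det(xI - A) = + (x - 6)·det([[x - 5, -1, 0], [0, x - 1, 2], [0, -6, x - 8]]) - (0)·det([[-1, -1, 0], [2, x - 1, 2], [-3, -6, x - 8]]) + (-2)·det([[-1, x - 5, 0], [2, 0, 2], [-3, 0, x - 8]]) - (-1)·det([[-1, x - 5, -1], [2, 0, x - 1], [-3, 0, -6]]).

Evaluating gives χ_A(x) = x^4 - 20x^3 + 150x^2 - 500x + 625 = (x - 5)^4.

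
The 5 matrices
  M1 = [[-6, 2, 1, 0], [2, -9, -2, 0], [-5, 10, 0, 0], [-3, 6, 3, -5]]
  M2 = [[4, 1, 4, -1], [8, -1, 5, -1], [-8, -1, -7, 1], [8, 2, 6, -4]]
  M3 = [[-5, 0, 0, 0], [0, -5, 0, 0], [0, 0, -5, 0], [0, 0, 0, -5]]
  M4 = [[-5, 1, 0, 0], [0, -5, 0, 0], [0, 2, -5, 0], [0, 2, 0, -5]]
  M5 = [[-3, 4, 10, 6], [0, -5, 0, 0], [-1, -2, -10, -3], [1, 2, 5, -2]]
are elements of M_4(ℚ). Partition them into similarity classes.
3 classes: {M1, M4, M5}, {M2}, {M3}

Characteristic polynomials: χ_{M1} = (x + 5)^4, χ_{M2} = (x + 2)^4, χ_{M3} = (x + 5)^4, χ_{M4} = (x + 5)^4, χ_{M5} = (x + 5)^4.

{M1, M4, M5}: invariant factors x + 5, x + 5, (x + 5)^2.

{M2}: invariant factors x + 2, (x + 2)^3.

{M3}: invariant factors x + 5, x + 5, x + 5, x + 5.

Matrices are similar if and only if their invariant-factor lists agree; the partition into similarity classes is {M1, M4, M5}, {M2}, {M3}.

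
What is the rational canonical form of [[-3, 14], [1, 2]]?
R = [[0, 20], [1, -1]]

The invariant factors of A (the non-unit diagonal entries of the Smith normal form of xI - A over ℚ[x]) are (x - 4)(x + 5), each dividing the next. The characteristic polynomial is their product, (x - 4)(x + 5).

The rational canonical form is the block-diagonal matrix of companion matrices C(f_i):
R = [[0, 20], [1, -1]].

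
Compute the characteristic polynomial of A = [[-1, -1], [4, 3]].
χ_A(x) = (x - 1)^2

xI - A = [[x + 1, 1], [-4, x - 3]].

Expanding det(xI - A) along the first row:
det(xI - A) = + (x + 1)·det([[x - 3]]) - (1)·det([[-4]]).

Evaluating gives χ_A(x) = x^2 - 2x + 1 = (x - 1)^2.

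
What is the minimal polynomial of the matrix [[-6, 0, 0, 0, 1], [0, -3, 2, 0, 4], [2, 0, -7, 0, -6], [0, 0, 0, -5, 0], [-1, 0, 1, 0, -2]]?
The characteristic polynomial factors as (x + 3)(x + 5)^4. The minimal polynomial is ∏(x - λ)^{k_λ} where k_λ is the size of the largest Jordan block at λ.

For λ = -5: rank(A + 5I) = 3, and the largest Jordan block has size 3 (the smallest k with rank((A + 5I)^k) = rank((A + 5I)^(k+1))).
For λ = -3: rank(A + 3I) = 4, and the largest Jordan block has size 1 (the smallest k with rank((A + 3I)^k) = rank((A + 3I)^(k+1))).

So m_A(x) = (x + 3)(x + 5)^3.

m_A(x) = (x + 3)(x + 5)^3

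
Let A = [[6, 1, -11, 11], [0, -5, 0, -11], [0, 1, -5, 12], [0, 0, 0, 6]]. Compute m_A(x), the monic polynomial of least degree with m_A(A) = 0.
m_A(x) = (x - 6)^2(x + 5)^2

The characteristic polynomial factors as (x - 6)^2(x + 5)^2. The minimal polynomial is ∏(x - λ)^{k_λ} where k_λ is the size of the largest Jordan block at λ.

For λ = -5: rank(A + 5I) = 3, and the largest Jordan block has size 2 (the smallest k with rank((A + 5I)^k) = rank((A + 5I)^(k+1))).
For λ = 6: rank(A - 6I) = 3, and the largest Jordan block has size 2 (the smallest k with rank((A - 6I)^k) = rank((A - 6I)^(k+1))).

So m_A(x) = (x - 6)^2(x + 5)^2.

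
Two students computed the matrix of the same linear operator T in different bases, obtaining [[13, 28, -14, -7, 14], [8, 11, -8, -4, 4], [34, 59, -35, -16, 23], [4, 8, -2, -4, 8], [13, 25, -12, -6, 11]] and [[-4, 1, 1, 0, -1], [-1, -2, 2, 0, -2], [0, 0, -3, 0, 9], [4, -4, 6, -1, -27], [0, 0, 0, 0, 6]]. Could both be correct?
Two matrices over a field are similar if and only if they have the same invariant factors.

Both A and B have characteristic polynomial (x - 6)(x + 1)(x + 3)^3 and minimal polynomial (x - 6)(x + 1)(x + 3)^3. Computing further, both have invariant factors (x - 6)(x + 1)(x + 3)^3. Hence A and B are similar.

Yes.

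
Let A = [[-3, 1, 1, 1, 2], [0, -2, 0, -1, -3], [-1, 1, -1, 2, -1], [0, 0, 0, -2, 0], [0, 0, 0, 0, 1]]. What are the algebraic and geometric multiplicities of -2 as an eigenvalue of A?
algebraic multiplicity 4, geometric multiplicity 2

The characteristic polynomial is (x - 1)(x + 2)^4, so the factor x + 2 appears with exponent 4: the algebraic multiplicity is 4.

rank(A + 2I) = 3, so the eigenspace has dimension 5 - 3 = 2: the geometric multiplicity is 2.

Since 2 < 4, A is not diagonalizable.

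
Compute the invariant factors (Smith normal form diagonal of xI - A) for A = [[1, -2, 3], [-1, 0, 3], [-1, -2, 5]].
x - 2, (x - 2)^2

The Jordan structure of A has elementary divisors (x - 2)^2, (x - 2). Arranging the block sizes at each eigenvalue in decreasing order and taking row products gives the invariant factors.

Invariant factors (smallest first, each dividing the next): x - 2, (x - 2)^2.

Check: the last factor (x - 2)^2 is the minimal polynomial, and the product (x - 2)^3 is the characteristic polynomial.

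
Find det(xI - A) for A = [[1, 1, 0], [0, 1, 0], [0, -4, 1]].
χ_A(x) = (x - 1)^3

xI - A = [[x - 1, -1, 0], [0, x - 1, 0], [0, 4, x - 1]].

Expanding det(xI - A) along the first row:
det(xI - A) = + (x - 1)·det([[x - 1, 0], [4, x - 1]]) - (-1)·det([[0, 0], [0, x - 1]]) + (0)·det([[0, x - 1], [0, 4]]).

Evaluating gives χ_A(x) = x^3 - 3x^2 + 3x - 1 = (x - 1)^3.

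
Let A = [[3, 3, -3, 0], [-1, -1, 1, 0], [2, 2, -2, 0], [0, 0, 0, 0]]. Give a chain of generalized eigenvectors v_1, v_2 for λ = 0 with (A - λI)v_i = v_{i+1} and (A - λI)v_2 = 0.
v_1 = [[-2, 1, -2, 1]]^T, v_2 = [[3, -1, 2, 0]]^T

We seek v_1 ∈ ker(A^2) \ ker(A), then set v_{i+1} = A v_i.

One such chain is v_1 = [[-2, 1, -2, 1]]^T, v_2 = [[3, -1, 2, 0]]^T. Check: A v_2 = [[0, 0, 0, 0]]^T = 0.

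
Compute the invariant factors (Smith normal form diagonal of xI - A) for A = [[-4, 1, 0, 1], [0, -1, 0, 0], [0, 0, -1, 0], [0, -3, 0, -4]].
The Jordan structure of A has elementary divisors (x + 4)^2, (x + 1), (x + 1). Arranging the block sizes at each eigenvalue in decreasing order and taking row products gives the invariant factors.

Invariant factors (smallest first, each dividing the next): x + 1, (x + 1)(x + 4)^2.

Check: the last factor (x + 1)(x + 4)^2 is the minimal polynomial, and the product (x + 1)^2(x + 4)^2 is the characteristic polynomial.

x + 1, (x + 1)(x + 4)^2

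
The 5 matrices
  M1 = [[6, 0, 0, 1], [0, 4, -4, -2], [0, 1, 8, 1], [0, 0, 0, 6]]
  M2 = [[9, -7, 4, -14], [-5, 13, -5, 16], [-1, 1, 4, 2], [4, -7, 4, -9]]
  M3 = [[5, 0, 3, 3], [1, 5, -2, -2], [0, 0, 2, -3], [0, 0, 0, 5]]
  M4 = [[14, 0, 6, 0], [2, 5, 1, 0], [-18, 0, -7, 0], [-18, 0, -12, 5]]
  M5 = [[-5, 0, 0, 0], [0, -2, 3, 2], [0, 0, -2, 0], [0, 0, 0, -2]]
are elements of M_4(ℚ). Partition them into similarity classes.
Characteristic polynomials: χ_{M1} = (x - 6)^4, χ_{M2} = (x - 5)^3(x - 2), χ_{M3} = (x - 5)^3(x - 2), χ_{M4} = (x - 5)^3(x - 2), χ_{M5} = (x + 2)^3(x + 5).

{M1}: invariant factors (x - 6)^2, (x - 6)^2.

{M2, M3, M4}: invariant factors x - 5, (x - 5)^2(x - 2).

{M5}: invariant factors x + 2, (x + 2)^2(x + 5).

Matrices are similar if and only if their invariant-factor lists agree; the partition into similarity classes is {M1}, {M2, M3, M4}, {M5}.

3 classes: {M1}, {M2, M3, M4}, {M5}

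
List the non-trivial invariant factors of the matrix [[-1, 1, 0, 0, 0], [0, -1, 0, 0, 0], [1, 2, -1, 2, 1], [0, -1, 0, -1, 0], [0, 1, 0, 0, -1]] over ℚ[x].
x + 1, (x + 1)^2, (x + 1)^2

The Jordan structure of A has elementary divisors (x + 1)^2, (x + 1)^2, (x + 1). Arranging the block sizes at each eigenvalue in decreasing order and taking row products gives the invariant factors.

Invariant factors (smallest first, each dividing the next): x + 1, (x + 1)^2, (x + 1)^2.

Check: the last factor (x + 1)^2 is the minimal polynomial, and the product (x + 1)^5 is the characteristic polynomial.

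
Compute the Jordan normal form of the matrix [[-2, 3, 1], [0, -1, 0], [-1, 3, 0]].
J = [[-1, 1, 0], [0, -1, 0], [0, 0, -1]]

The characteristic polynomial is det(xI - A) = (x + 1)^3, so the eigenvalues are -1 (algebraic multiplicity 3).

For λ = -1: rank(A + I) = 1, rank((A + I)^2) = 0. The eigenspace has dimension 3 - 1 = 2, so there are 2 Jordan blocks; the rank sequence gives block sizes [2, 1].

Assembling the blocks gives the Jordan form J above.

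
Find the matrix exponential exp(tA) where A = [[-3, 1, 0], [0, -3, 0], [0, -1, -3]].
A has Jordan form J = [[-3, 1, 0], [0, -3, 0], [0, 0, -3]] with A = PJP^{-1}, so e^{tA} = P e^{tJ} P^{-1}.

For a Jordan block J_k(λ), e^{tJ_k(λ)} = e^{λt} · (I + tN + t^2 N^2/2! + ... + t^{k-1} N^{k-1}/(k-1)!) where N is the nilpotent superdiagonal part.

Assembling the blocks and conjugating back gives the entries of e^{tA} as shown above.

e^{tA} = [[e^{-3*t}, t*e^{-3*t}, 0], [0, e^{-3*t}, 0], [0, -t*e^{-3*t}, e^{-3*t}]]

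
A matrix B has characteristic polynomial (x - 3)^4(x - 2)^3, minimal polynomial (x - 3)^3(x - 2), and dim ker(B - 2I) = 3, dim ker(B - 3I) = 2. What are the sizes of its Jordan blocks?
Jordan blocks: (2, 1), (2, 1), (2, 1), (3, 3), (3, 1)

λ = 2: algebraic multiplicity 3 (exponent in χ_B), largest block size 1 (exponent in m_B), 3 blocks (geometric multiplicity). These force block sizes [1, 1, 1].
λ = 3: algebraic multiplicity 4 (exponent in χ_B), largest block size 3 (exponent in m_B), 2 blocks (geometric multiplicity). These force block sizes [3, 1].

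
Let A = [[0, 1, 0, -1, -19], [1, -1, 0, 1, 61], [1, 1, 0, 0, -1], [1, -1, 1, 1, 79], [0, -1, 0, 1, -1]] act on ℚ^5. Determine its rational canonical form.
The invariant factors of A (the non-unit diagonal entries of the Smith normal form of xI - A over ℚ[x]) are (x - 4)(x + 5)(x^3 + 2x - 1), each dividing the next. The characteristic polynomial is their product, (x - 4)(x + 5)(x^3 + 2x - 1).

The rational canonical form is the block-diagonal matrix of companion matrices C(f_i):
R = [[0, 0, 0, 0, -20], [1, 0, 0, 0, 41], [0, 1, 0, 0, -1], [0, 0, 1, 0, 18], [0, 0, 0, 1, -1]].

Note the characteristic polynomial does not split into linear factors over ℚ, so A has no Jordan form over ℚ; the rational canonical form exists over any field.

R = [[0, 0, 0, 0, -20], [1, 0, 0, 0, 41], [0, 1, 0, 0, -1], [0, 0, 1, 0, 18], [0, 0, 0, 1, -1]]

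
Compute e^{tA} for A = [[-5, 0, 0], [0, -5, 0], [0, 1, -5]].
e^{tA} = [[e^{-5*t}, 0, 0], [0, e^{-5*t}, 0], [0, t*e^{-5*t}, e^{-5*t}]]

A has Jordan form J = [[-5, 1, 0], [0, -5, 0], [0, 0, -5]] with A = PJP^{-1}, so e^{tA} = P e^{tJ} P^{-1}.

For a Jordan block J_k(λ), e^{tJ_k(λ)} = e^{λt} · (I + tN + t^2 N^2/2! + ... + t^{k-1} N^{k-1}/(k-1)!) where N is the nilpotent superdiagonal part.

Assembling the blocks and conjugating back gives the entries of e^{tA} as shown above.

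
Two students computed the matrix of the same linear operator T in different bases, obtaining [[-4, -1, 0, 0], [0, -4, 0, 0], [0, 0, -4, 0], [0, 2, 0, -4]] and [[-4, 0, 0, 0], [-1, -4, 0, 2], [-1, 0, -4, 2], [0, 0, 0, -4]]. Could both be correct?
Yes.

Two matrices over a field are similar if and only if they have the same invariant factors.

Both A and B have characteristic polynomial (x + 4)^4 and minimal polynomial (x + 4)^2. Computing further, both have invariant factors x + 4, x + 4, (x + 4)^2. Hence A and B are similar.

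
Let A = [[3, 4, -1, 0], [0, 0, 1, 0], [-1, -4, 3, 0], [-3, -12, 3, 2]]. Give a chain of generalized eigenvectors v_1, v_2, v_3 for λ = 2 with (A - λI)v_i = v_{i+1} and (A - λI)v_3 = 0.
We seek v_1 ∈ ker((A - 2I)^3) \ ker((A - 2I)^2), then set v_{i+1} = (A - 2I) v_i.

One such chain is v_1 = [[0, 0, 1, 0]]^T, v_2 = [[-1, 1, 1, 3]]^T, v_3 = [[2, -1, -2, -6]]^T. Check: (A - 2I) v_3 = [[0, 0, 0, 0]]^T = 0.

v_1 = [[0, 0, 1, 0]]^T, v_2 = [[-1, 1, 1, 3]]^T, v_3 = [[2, -1, -2, -6]]^T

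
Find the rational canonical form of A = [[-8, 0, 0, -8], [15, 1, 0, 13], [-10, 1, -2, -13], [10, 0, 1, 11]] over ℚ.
R = [[0, 0, 0, -8], [1, 0, 0, 4], [0, 1, 0, 0], [0, 0, 1, 2]]

The invariant factors of A (the non-unit diagonal entries of the Smith normal form of xI - A over ℚ[x]) are (x - 2)(x^3 - 4), each dividing the next. The characteristic polynomial is their product, (x - 2)(x^3 - 4).

The rational canonical form is the block-diagonal matrix of companion matrices C(f_i):
R = [[0, 0, 0, -8], [1, 0, 0, 4], [0, 1, 0, 0], [0, 0, 1, 2]].

Note the characteristic polynomial does not split into linear factors over ℚ, so A has no Jordan form over ℚ; the rational canonical form exists over any field.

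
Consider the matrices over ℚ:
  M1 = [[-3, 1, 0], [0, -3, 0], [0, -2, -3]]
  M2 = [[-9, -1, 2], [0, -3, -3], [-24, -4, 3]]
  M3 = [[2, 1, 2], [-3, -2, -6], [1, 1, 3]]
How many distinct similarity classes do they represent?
3 classes: {M1}, {M2}, {M3}

Characteristic polynomials: χ_{M1} = (x + 3)^3, χ_{M2} = (x + 3)^3, χ_{M3} = (x - 1)^3.

{M1}: invariant factors x + 3, (x + 3)^2.

{M2}: invariant factors (x + 3)^3.

{M3}: invariant factors x - 1, (x - 1)^2.

Matrices are similar if and only if their invariant-factor lists agree; the partition into similarity classes is {M1}, {M2}, {M3}.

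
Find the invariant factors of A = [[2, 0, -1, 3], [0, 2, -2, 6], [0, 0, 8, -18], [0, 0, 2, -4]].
The Jordan structure of A has elementary divisors (x - 2)^2, (x - 2), (x - 2). Arranging the block sizes at each eigenvalue in decreasing order and taking row products gives the invariant factors.

Invariant factors (smallest first, each dividing the next): x - 2, x - 2, (x - 2)^2.

Check: the last factor (x - 2)^2 is the minimal polynomial, and the product (x - 2)^4 is the characteristic polynomial.

x - 2, x - 2, (x - 2)^2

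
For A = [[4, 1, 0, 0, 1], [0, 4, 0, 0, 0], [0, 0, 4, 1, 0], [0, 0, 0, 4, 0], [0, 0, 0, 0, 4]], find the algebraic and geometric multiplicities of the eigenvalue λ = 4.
The characteristic polynomial is (x - 4)^5, so the factor x - 4 appears with exponent 5: the algebraic multiplicity is 5.

rank(A - 4I) = 2, so the eigenspace has dimension 5 - 2 = 3: the geometric multiplicity is 3.

Since 3 < 5, A is not diagonalizable.

algebraic multiplicity 5, geometric multiplicity 3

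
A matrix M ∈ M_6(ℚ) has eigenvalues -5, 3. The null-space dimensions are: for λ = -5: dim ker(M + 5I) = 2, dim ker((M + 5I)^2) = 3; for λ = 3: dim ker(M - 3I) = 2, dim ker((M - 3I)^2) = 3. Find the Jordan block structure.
λ = -5: successive nullity increments [2, 1] count blocks of size ≥ k; block sizes are [2, 1].
λ = 3: successive nullity increments [2, 1] count blocks of size ≥ k; block sizes are [2, 1].

Jordan blocks: (-5, 2), (-5, 1), (3, 2), (3, 1)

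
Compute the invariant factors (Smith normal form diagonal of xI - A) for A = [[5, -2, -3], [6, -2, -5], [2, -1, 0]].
The Jordan structure of A has elementary divisors (x - 1)^3. Arranging the block sizes at each eigenvalue in decreasing order and taking row products gives the invariant factors.

Invariant factors (smallest first, each dividing the next): (x - 1)^3.

Check: the last factor (x - 1)^3 is the minimal polynomial, and the product (x - 1)^3 is the characteristic polynomial.

(x - 1)^3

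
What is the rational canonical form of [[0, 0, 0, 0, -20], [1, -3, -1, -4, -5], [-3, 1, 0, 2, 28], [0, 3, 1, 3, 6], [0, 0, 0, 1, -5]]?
R = [[0, 0, 0, 0, -20], [1, 0, 0, 0, -4], [0, 1, 0, 0, 20], [0, 0, 1, 0, 4], [0, 0, 0, 1, -5]]

The invariant factors of A (the non-unit diagonal entries of the Smith normal form of xI - A over ℚ[x]) are (x + 5)(x^2 - 2)^2, each dividing the next. The characteristic polynomial is their product, (x + 5)(x^2 - 2)^2.

The rational canonical form is the block-diagonal matrix of companion matrices C(f_i):
R = [[0, 0, 0, 0, -20], [1, 0, 0, 0, -4], [0, 1, 0, 0, 20], [0, 0, 1, 0, 4], [0, 0, 0, 1, -5]].

Note the characteristic polynomial does not split into linear factors over ℚ, so A has no Jordan form over ℚ; the rational canonical form exists over any field.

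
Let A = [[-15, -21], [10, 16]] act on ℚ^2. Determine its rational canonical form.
R = [[0, 30], [1, 1]]

The invariant factors of A (the non-unit diagonal entries of the Smith normal form of xI - A over ℚ[x]) are (x - 6)(x + 5), each dividing the next. The characteristic polynomial is their product, (x - 6)(x + 5).

The rational canonical form is the block-diagonal matrix of companion matrices C(f_i):
R = [[0, 30], [1, 1]].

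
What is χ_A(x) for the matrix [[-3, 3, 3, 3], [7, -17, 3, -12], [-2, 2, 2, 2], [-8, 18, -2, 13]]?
xI - A = [[x + 3, -3, -3, -3], [-7, x + 17, -3, 12], [2, -2, x - 2, -2], [8, -18, 2, x - 13]].

Expanding det(xI - A) along the first row:
det(xI - A) = + (x + 3)·det([[x + 17, -3, 12], [-2, x - 2, -2], [-18, 2, x - 13]]) - (-3)·det([[-7, -3, 12], [2, x - 2, -2], [8, 2, x - 13]]) + (-3)·det([[-7, x + 17, 12], [2, -2, -2], [8, -18, x - 13]]) - (-3)·det([[-7, x + 17, -3], [2, -2, x - 2], [8, -18, 2]]).

Evaluating gives χ_A(x) = x^4 + 5x^3 = x^3(x + 5).

χ_A(x) = x^3(x + 5)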